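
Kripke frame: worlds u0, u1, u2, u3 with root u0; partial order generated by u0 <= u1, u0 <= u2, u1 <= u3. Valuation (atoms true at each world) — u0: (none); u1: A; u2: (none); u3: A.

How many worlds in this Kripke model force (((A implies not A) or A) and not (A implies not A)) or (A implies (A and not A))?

u0: does not force it — u0 does not force (((A implies not A) or A) and not (A implies not A)) or (A implies (A and not A)): neither disjunct is forced at u0.
u1: forces it.
u2: forces it.
u3: forces it.
Worlds forcing the formula: {u1, u2, u3}.

3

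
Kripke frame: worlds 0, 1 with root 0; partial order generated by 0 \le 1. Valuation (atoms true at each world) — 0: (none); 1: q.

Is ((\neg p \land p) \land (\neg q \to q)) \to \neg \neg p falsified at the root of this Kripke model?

0 \Vdash ((\neg p \land p) \land (\neg q \to q)) \to \neg \neg p vacuously: no world accessible from 0 forces the antecedent (\neg p \land p) \land (\neg q \to q).
So the root 0 forces ((\neg p \land p) \land (\neg q \to q)) \to \neg \neg p; the model is not a countermodel.

No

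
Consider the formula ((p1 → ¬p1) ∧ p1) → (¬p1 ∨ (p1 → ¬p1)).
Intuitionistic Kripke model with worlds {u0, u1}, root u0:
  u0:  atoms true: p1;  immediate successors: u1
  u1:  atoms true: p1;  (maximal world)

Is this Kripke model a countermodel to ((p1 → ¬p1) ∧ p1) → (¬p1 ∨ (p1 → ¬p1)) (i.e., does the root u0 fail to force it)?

No

u0 ⊩ ((p1 → ¬p1) ∧ p1) → (¬p1 ∨ (p1 → ¬p1)) vacuously: no world accessible from u0 forces the antecedent (p1 → ¬p1) ∧ p1.
So the root u0 forces ((p1 → ¬p1) ∧ p1) → (¬p1 ∨ (p1 → ¬p1)); the model is not a countermodel.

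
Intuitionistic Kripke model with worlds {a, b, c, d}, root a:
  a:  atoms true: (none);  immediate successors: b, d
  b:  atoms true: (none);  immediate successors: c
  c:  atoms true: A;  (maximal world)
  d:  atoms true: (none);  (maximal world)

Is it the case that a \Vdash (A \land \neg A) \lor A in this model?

a \nVdash (A \land \neg A) \lor A: neither disjunct is forced at a.
a \nVdash A \land \neg A since a fails A.

No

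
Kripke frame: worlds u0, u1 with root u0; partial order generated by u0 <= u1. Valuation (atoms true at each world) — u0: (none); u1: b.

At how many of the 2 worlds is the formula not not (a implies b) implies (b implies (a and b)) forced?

0

u0: does not force it — u0 does not force not not (a implies b) implies (b implies (a and b)): already at u0 itself, u0 forces not not (a implies b) but u0 does not force b implies (a and b).
u1: does not force it — u1 does not force not not (a implies b) implies (b implies (a and b)): already at u1 itself, u1 forces not not (a implies b) but u1 does not force b implies (a and b).
Worlds forcing the formula: { }.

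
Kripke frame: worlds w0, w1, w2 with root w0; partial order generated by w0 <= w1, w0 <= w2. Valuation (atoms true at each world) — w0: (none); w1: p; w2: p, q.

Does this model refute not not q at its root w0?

w0 does not force not not q since w1 is accessible from w0 and w1 forces not q.
w1 forces not q: no world accessible from w1 forces q.
So the root w0 does not force not not q; the model is a countermodel.

Yes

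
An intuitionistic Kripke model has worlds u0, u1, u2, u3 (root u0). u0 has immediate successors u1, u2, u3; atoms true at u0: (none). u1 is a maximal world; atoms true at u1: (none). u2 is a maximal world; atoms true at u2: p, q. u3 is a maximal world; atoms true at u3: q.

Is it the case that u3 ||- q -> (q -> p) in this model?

u3 ||-/- q -> (q -> p): already at u3 itself, u3 ||- q but u3 ||-/- q -> p.
u3 ||-/- q -> p: already at u3 itself, u3 ||- q but u3 ||-/- p.
u3 lacks atom p, so u3 ||-/- p.

No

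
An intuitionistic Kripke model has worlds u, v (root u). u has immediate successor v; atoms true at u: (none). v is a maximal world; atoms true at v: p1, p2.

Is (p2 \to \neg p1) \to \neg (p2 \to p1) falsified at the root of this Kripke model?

No

u \Vdash (p2 \to \neg p1) \to \neg (p2 \to p1) vacuously: no world accessible from u forces the antecedent p2 \to \neg p1.
So the root u forces (p2 \to \neg p1) \to \neg (p2 \to p1); the model is not a countermodel.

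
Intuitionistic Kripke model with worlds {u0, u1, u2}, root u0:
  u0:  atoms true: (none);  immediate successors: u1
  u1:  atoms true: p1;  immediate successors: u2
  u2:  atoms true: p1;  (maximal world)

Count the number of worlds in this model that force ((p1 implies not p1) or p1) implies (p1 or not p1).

3

u0: forces it.
u1: forces it.
u2: forces it.
Worlds forcing the formula: {u0, u1, u2}.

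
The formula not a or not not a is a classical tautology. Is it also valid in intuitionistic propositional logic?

This is the weak law of excluded middle, which is not intuitionistically valid.
A Kripke countermodel: worlds w0, w1, w2; order generated by w0 <= w1, w0 <= w2; atoms true at each world — w0:{}; w1:{a}; w2:{}.
w0 does not force not a or not not a: neither disjunct is forced at w0.
w0 does not force not a since w1 is accessible from w0 and w1 forces a.
So the root w0 does not force the formula.

No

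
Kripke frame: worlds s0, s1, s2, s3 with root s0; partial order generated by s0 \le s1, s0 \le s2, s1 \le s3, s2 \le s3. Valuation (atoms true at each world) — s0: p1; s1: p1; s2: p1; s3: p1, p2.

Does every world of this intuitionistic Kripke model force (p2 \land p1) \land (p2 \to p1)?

Not every world: s0 \nVdash (p2 \land p1) \land (p2 \to p1).
s0 \nVdash (p2 \land p1) \land (p2 \to p1) since s0 fails p2 \land p1.

No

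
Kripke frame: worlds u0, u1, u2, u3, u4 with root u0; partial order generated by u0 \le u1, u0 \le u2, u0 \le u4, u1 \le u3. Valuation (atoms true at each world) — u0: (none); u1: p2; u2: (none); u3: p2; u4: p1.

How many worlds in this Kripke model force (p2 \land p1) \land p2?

0

u0: does not force it — u0 \nVdash (p2 \land p1) \land p2 since u0 fails p2 \land p1.
u1: does not force it — u1 \nVdash (p2 \land p1) \land p2 since u1 fails p2 \land p1.
u2: does not force it.
u3: does not force it.
u4: does not force it.
Worlds forcing the formula: { }.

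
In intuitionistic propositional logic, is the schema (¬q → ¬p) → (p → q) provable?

This is the converse of contraposition, which is not intuitionistically valid.
A Kripke countermodel: worlds a, b; order generated by a ≤ b; atoms true at each world — a:{p}; b:{p,q}.
a ⊮ (¬q → ¬p) → (p → q): already at a itself, a ⊩ ¬q → ¬p but a ⊮ p → q.
a ⊮ p → q: already at a itself, a ⊩ p but a ⊮ q.
a lacks atom q, so a ⊮ q.
So the root a does not force the formula.

No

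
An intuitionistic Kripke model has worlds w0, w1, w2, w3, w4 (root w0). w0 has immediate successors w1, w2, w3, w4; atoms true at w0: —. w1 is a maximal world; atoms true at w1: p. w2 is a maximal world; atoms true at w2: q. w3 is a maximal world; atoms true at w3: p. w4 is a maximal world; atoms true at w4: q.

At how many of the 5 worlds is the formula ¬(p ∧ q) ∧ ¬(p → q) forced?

2

w0: does not force it — w0 ⊮ ¬(p ∧ q) ∧ ¬(p → q) since w0 fails ¬(p → q).
w1: forces it.
w2: does not force it.
w3: forces it.
w4: does not force it.
Worlds forcing the formula: {w1, w3}.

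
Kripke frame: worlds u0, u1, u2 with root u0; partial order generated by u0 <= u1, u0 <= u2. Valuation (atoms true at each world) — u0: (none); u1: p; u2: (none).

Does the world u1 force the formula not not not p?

No

u1 does not force not not not p since u1 is accessible from u1 and u1 forces not not p.
u1 forces not not p: no world accessible from u1 forces not p.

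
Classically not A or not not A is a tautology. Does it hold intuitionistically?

No

This is the weak law of excluded middle, which is not intuitionistically valid.
A Kripke countermodel: worlds 0, 1, 2; order generated by 0 <= 1, 0 <= 2; atoms true at each world — 0:{}; 1:{A}; 2:{}.
0 does not force not A or not not A: neither disjunct is forced at 0.
0 does not force not A since 1 is accessible from 0 and 1 forces A.
So the root 0 does not force the formula.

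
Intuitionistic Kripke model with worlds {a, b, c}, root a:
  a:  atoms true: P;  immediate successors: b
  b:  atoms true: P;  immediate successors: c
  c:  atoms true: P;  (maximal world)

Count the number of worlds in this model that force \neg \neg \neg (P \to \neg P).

3

a: forces it.
b: forces it.
c: forces it.
Worlds forcing the formula: {a, b, c}.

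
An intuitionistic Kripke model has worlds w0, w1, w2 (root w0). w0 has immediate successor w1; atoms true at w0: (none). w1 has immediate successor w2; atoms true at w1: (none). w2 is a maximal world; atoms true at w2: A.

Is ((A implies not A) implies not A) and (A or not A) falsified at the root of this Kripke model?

Yes

w0 does not force ((A implies not A) implies not A) and (A or not A) since w0 fails A or not A.
So the root w0 does not force ((A implies not A) implies not A) and (A or not A); the model is a countermodel.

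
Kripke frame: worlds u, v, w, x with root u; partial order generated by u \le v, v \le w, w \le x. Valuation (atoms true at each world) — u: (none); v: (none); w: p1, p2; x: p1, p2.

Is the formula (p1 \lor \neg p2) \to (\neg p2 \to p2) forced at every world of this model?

Yes

u \Vdash (p1 \lor \neg p2) \to (\neg p2 \to p2): every world accessible from u that forces p1 \lor \neg p2 (namely w, x) also forces \neg p2 \to p2.
Since the root u forces (p1 \lor \neg p2) \to (\neg p2 \to p2) and forcing is persistent (monotone upward), every world forces it.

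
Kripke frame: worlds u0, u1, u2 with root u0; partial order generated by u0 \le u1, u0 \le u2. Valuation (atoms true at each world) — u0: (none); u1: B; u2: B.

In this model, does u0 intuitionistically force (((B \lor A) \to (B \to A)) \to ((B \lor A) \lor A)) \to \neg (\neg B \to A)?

No

u0 \nVdash (((B \lor A) \to (B \to A)) \to ((B \lor A) \lor A)) \to \neg (\neg B \to A): already at u0 itself, u0 \Vdash ((B \lor A) \to (B \to A)) \to ((B \lor A) \lor A) but u0 \nVdash \neg (\neg B \to A).
u0 \nVdash \neg (\neg B \to A) since u0 is accessible from u0 and u0 \Vdash \neg B \to A.
u0 \Vdash \neg B \to A vacuously: no world accessible from u0 forces the antecedent \neg B.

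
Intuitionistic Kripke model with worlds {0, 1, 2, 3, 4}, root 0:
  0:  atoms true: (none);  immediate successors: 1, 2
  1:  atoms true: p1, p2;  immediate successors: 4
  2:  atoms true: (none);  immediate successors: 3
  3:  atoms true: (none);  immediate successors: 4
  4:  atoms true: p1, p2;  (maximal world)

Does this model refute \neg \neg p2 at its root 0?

0 \Vdash \neg \neg p2: no world accessible from 0 forces \neg p2.
So the root 0 forces \neg \neg p2; the model is not a countermodel.

No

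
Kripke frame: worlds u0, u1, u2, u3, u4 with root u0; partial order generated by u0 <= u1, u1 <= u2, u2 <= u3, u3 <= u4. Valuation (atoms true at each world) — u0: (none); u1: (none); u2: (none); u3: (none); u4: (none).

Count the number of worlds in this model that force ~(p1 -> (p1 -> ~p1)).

u0: does not force it — u0 ||-/- ~(p1 -> (p1 -> ~p1)) since u0 is accessible from u0 and u0 ||- p1 -> (p1 -> ~p1).
u1: does not force it — u1 ||-/- ~(p1 -> (p1 -> ~p1)) since u1 is accessible from u1 and u1 ||- p1 -> (p1 -> ~p1).
u2: does not force it.
u3: does not force it.
u4: does not force it.
Worlds forcing the formula: { }.

0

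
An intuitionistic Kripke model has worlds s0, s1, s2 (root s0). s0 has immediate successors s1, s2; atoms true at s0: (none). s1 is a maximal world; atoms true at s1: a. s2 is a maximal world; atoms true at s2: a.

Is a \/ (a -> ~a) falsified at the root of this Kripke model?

Yes

s0 ||-/- a \/ (a -> ~a): neither disjunct is forced at s0.
s0 lacks atom a, so s0 ||-/- a.
So the root s0 does not force a \/ (a -> ~a); the model is a countermodel.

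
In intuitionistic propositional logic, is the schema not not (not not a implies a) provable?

Yes

This is the double negation of double-negation elimination, which is intuitionistically derivable.
By Glivenko's theorem the double negation of any classical propositional tautology is intuitionistically provable; not not a implies a is classically a tautology.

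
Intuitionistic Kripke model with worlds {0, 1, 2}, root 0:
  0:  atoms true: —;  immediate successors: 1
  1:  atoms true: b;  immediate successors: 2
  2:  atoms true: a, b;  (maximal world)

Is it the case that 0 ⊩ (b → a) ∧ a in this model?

0 ⊮ (b → a) ∧ a since 0 fails b → a.

No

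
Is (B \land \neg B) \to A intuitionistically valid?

This is an instance of ex falso quodlibet, which is intuitionistically derivable.
No world can force both B and \neg B, so the antecedent B \land \neg B is never forced and the implication holds vacuously at every world.

Yes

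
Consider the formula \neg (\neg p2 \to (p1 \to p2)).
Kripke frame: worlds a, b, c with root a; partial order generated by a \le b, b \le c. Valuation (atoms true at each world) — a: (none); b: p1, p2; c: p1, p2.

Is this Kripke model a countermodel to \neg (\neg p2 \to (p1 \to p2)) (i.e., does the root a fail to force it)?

a \nVdash \neg (\neg p2 \to (p1 \to p2)) since a is accessible from a and a \Vdash \neg p2 \to (p1 \to p2).
a \Vdash \neg p2 \to (p1 \to p2) vacuously: no world accessible from a forces the antecedent \neg p2.
So the root a does not force \neg (\neg p2 \to (p1 \to p2)); the model is a countermodel.

Yes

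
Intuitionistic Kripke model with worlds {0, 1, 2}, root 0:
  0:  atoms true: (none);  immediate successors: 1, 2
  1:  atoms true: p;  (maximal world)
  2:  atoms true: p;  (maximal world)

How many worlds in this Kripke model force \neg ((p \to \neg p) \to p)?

0: does not force it — 0 \nVdash \neg ((p \to \neg p) \to p) since 0 is accessible from 0 and 0 \Vdash (p \to \neg p) \to p.
1: does not force it.
2: does not force it.
Worlds forcing the formula: { }.

0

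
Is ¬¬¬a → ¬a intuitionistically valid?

This is triple-negation reduction, which is intuitionistically derivable.
Assume ¬¬¬a and suppose a. Then ¬¬a (double-negation introduction), contradicting ¬¬¬a. So ¬a.

Yes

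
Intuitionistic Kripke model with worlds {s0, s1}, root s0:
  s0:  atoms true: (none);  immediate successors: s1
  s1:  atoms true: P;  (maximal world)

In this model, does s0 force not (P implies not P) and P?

s0 does not force not (P implies not P) and P since s0 fails P.

No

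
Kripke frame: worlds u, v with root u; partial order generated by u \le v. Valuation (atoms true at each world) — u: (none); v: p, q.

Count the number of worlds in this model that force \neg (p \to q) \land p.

u: does not force it — u \nVdash \neg (p \to q) \land p since u fails \neg (p \to q).
v: does not force it — v \nVdash \neg (p \to q) \land p since v fails \neg (p \to q).
Worlds forcing the formula: { }.

0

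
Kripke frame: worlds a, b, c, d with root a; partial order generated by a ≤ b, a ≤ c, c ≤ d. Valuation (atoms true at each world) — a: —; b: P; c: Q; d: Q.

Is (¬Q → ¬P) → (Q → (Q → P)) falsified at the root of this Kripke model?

a ⊮ (¬Q → ¬P) → (Q → (Q → P)): at the accessible world c, c ⊩ ¬Q → ¬P but c ⊮ Q → (Q → P).
c ⊮ Q → (Q → P): already at c itself, c ⊩ Q but c ⊮ Q → P.
c ⊮ Q → P: already at c itself, c ⊩ Q but c ⊮ P.
c lacks atom P, so c ⊮ P.
So the root a does not force (¬Q → ¬P) → (Q → (Q → P)); the model is a countermodel.

Yes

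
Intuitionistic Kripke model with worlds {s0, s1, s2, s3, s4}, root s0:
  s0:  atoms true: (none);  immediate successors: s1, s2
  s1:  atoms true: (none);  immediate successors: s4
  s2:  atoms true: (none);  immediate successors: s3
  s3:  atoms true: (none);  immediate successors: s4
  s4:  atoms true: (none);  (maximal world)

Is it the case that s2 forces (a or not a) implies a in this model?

No

s2 does not force (a or not a) implies a: already at s2 itself, s2 forces a or not a but s2 does not force a.
s2 lacks atom a, so s2 does not force a.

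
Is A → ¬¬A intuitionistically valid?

Yes

This is double-negation introduction, which is intuitionistically derivable.
If a world forces A then every accessible world forces A (persistence), so none forces ¬A; hence ¬¬A.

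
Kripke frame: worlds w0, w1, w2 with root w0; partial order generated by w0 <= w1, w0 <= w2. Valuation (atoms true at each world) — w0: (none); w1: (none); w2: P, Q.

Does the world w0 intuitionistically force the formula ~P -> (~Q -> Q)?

w0 ||-/- ~P -> (~Q -> Q): at the accessible world w1, w1 ||- ~P but w1 ||-/- ~Q -> Q.
w1 ||-/- ~Q -> Q: already at w1 itself, w1 ||- ~Q but w1 ||-/- Q.
w1 lacks atom Q, so w1 ||-/- Q.

No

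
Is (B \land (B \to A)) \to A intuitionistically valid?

Yes

This is modus ponens in implicational form, which is intuitionistically derivable.
If a world forces B and B \to A, then applying the implication at that world (which is accessible from itself) gives A.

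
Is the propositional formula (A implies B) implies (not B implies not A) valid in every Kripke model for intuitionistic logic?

Yes

This is the forward direction of contraposition, which is intuitionistically derivable.
Assume A implies B and not B. If A held then B would follow, contradicting not B; so not A.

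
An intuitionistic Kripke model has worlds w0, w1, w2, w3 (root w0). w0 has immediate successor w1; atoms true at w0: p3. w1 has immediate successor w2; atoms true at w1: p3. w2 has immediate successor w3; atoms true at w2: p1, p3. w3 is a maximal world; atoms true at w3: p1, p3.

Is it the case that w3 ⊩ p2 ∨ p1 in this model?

w3 ⊩ p2 ∨ p1 via the disjunct p1.

Yes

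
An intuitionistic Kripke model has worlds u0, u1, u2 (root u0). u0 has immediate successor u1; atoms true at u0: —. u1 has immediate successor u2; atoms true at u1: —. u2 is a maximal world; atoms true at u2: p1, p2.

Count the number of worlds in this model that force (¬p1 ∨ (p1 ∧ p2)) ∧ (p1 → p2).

u0: does not force it — u0 ⊮ (¬p1 ∨ (p1 ∧ p2)) ∧ (p1 → p2) since u0 fails ¬p1 ∨ (p1 ∧ p2).
u1: does not force it — u1 ⊮ (¬p1 ∨ (p1 ∧ p2)) ∧ (p1 → p2) since u1 fails ¬p1 ∨ (p1 ∧ p2).
u2: forces it.
Worlds forcing the formula: {u2}.

1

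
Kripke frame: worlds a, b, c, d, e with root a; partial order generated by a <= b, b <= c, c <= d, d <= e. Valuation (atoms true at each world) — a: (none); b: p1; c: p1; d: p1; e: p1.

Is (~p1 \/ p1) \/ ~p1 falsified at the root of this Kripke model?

a ||-/- (~p1 \/ p1) \/ ~p1: neither disjunct is forced at a.
a ||-/- ~p1 \/ p1: neither disjunct is forced at a.
a ||-/- ~p1 since b is accessible from a and b ||- p1.
So the root a does not force (~p1 \/ p1) \/ ~p1; the model is a countermodel.

Yes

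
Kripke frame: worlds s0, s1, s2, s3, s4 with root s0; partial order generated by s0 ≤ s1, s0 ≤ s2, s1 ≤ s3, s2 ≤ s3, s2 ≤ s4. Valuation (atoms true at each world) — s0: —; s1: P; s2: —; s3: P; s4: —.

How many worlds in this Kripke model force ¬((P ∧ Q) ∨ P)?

1

s0: does not force it — s0 ⊮ ¬((P ∧ Q) ∨ P) since s1 is accessible from s0 and s1 ⊩ (P ∧ Q) ∨ P.
s1: does not force it.
s2: does not force it.
s3: does not force it.
s4: forces it.
Worlds forcing the formula: {s4}.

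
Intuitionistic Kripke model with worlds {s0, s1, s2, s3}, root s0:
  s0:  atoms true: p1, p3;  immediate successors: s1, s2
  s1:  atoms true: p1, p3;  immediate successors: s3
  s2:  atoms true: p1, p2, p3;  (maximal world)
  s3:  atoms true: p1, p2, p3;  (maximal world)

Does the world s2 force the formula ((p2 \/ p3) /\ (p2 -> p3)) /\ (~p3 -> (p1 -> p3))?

s2 ||- ((p2 \/ p3) /\ (p2 -> p3)) /\ (~p3 -> (p1 -> p3)) since s2 forces both conjuncts.

Yes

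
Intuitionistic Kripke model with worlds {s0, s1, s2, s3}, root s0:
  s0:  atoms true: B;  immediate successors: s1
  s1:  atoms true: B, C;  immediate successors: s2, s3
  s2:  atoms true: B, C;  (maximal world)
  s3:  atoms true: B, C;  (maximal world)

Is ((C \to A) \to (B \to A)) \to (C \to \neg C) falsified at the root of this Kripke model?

s0 \nVdash ((C \to A) \to (B \to A)) \to (C \to \neg C): already at s0 itself, s0 \Vdash (C \to A) \to (B \to A) but s0 \nVdash C \to \neg C.
s0 \nVdash C \to \neg C: at the accessible world s1, s1 \Vdash C but s1 \nVdash \neg C.
s1 \nVdash \neg C since s1 is accessible from s1 and s1 \Vdash C.
So the root s0 does not force ((C \to A) \to (B \to A)) \to (C \to \neg C); the model is a countermodel.

Yes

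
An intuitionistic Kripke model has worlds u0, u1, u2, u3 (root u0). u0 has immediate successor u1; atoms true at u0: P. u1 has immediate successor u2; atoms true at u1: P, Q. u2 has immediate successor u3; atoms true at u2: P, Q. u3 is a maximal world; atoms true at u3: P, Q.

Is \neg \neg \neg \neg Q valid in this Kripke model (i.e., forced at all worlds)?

u0 \Vdash \neg \neg \neg \neg Q: no world accessible from u0 forces \neg \neg \neg Q.
Since the root u0 forces \neg \neg \neg \neg Q and forcing is persistent (monotone upward), every world forces it.

Yes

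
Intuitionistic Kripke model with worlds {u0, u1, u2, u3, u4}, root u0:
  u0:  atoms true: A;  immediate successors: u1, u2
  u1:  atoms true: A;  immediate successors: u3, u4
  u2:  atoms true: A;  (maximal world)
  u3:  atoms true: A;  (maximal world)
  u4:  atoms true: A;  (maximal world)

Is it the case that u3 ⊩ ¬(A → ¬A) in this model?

Yes

u3 ⊩ ¬(A → ¬A): no world accessible from u3 forces A → ¬A.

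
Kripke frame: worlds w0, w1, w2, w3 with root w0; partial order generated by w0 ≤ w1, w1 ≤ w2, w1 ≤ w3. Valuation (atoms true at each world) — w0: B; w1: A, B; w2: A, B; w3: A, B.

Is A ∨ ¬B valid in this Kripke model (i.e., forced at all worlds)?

Not every world: w0 ⊮ A ∨ ¬B.
w0 ⊮ A ∨ ¬B: neither disjunct is forced at w0.
w0 lacks atom A, so w0 ⊮ A.

No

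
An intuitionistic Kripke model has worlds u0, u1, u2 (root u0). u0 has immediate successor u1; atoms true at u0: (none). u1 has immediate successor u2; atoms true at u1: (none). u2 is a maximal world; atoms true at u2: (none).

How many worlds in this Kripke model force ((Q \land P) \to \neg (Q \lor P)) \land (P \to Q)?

3

u0: forces it.
u1: forces it.
u2: forces it.
Worlds forcing the formula: {u0, u1, u2}.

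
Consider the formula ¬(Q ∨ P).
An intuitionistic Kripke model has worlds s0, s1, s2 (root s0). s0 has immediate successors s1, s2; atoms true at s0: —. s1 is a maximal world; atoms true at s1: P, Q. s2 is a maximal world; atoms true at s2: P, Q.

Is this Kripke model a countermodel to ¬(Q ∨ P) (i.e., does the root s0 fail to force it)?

Yes

s0 ⊮ ¬(Q ∨ P) since s1 is accessible from s0 and s1 ⊩ Q ∨ P.
s1 ⊩ Q ∨ P via the disjunct Q.
So the root s0 does not force ¬(Q ∨ P); the model is a countermodel.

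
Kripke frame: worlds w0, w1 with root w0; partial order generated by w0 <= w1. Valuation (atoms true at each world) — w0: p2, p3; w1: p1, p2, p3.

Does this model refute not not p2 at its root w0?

w0 forces not not p2: no world accessible from w0 forces not p2.
So the root w0 forces not not p2; the model is not a countermodel.

No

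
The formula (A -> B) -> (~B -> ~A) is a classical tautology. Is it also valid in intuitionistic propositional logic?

Yes

This is the forward direction of contraposition, which is intuitionistically derivable.
Assume A -> B and ~B. If A held then B would follow, contradicting ~B; so ~A.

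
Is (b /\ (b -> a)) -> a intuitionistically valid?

Yes

This is modus ponens in implicational form, which is intuitionistically derivable.
If a world forces b and b -> a, then applying the implication at that world (which is accessible from itself) gives a.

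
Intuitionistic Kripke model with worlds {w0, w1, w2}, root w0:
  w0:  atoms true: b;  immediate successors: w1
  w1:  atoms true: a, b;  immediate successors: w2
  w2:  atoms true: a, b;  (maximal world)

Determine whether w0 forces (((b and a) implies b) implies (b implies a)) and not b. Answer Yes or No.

w0 does not force (((b and a) implies b) implies (b implies a)) and not b since w0 fails ((b and a) implies b) implies (b implies a).

No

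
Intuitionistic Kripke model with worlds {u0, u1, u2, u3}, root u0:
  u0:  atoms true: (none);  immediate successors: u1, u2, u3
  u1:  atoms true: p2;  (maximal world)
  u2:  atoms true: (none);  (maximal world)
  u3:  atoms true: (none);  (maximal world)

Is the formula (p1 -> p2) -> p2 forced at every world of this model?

No

Not every world: u0 ||-/- (p1 -> p2) -> p2.
u0 ||-/- (p1 -> p2) -> p2: already at u0 itself, u0 ||- p1 -> p2 but u0 ||-/- p2.
u0 lacks atom p2, so u0 ||-/- p2.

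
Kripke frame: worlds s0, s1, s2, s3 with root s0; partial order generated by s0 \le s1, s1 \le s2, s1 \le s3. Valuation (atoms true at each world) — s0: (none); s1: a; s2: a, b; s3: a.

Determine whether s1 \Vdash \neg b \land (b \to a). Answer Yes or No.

No

s1 \nVdash \neg b \land (b \to a) since s1 fails \neg b.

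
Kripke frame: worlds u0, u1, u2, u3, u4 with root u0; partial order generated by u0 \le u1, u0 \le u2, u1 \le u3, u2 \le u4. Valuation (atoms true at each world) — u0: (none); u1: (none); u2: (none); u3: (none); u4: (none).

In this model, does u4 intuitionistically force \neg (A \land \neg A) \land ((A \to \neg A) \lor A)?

u4 \Vdash \neg (A \land \neg A) \land ((A \to \neg A) \lor A) since u4 forces both conjuncts.

Yes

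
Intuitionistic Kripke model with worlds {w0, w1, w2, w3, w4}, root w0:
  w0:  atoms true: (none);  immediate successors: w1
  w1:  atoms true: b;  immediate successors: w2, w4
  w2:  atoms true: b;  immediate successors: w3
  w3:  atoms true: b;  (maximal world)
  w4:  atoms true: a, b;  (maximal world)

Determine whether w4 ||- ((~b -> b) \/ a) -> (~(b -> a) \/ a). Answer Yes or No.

Yes

w4 ||- ((~b -> b) \/ a) -> (~(b -> a) \/ a): every world accessible from w4 that forces (~b -> b) \/ a (namely w4) also forces ~(b -> a) \/ a.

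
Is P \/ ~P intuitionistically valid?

No

This is the law of excluded middle, which is not intuitionistically valid.
A Kripke countermodel: worlds w0, w1; order generated by w0 <= w1; atoms true at each world — w0:{}; w1:{P}.
w0 ||-/- P \/ ~P: neither disjunct is forced at w0.
w0 lacks atom P, so w0 ||-/- P.
So the root w0 does not force the formula.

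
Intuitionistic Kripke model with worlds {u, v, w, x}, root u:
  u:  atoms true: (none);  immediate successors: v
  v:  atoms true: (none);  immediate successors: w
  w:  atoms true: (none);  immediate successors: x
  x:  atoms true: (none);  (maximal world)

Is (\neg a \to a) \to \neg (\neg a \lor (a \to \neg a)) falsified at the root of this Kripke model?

u \Vdash (\neg a \to a) \to \neg (\neg a \lor (a \to \neg a)) vacuously: no world accessible from u forces the antecedent \neg a \to a.
So the root u forces (\neg a \to a) \to \neg (\neg a \lor (a \to \neg a)); the model is not a countermodel.

No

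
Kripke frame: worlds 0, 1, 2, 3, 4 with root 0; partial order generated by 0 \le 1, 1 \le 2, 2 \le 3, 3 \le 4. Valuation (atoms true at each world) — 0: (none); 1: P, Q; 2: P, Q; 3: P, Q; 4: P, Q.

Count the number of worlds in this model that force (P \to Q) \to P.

4

0: does not force it — 0 \nVdash (P \to Q) \to P: already at 0 itself, 0 \Vdash P \to Q but 0 \nVdash P.
1: forces it.
2: forces it.
3: forces it.
4: forces it.
Worlds forcing the formula: {1, 2, 3, 4}.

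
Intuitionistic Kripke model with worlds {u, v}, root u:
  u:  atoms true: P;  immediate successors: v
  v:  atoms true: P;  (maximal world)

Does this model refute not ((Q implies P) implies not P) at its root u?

u forces not ((Q implies P) implies not P): no world accessible from u forces (Q implies P) implies not P.
So the root u forces not ((Q implies P) implies not P); the model is not a countermodel.

No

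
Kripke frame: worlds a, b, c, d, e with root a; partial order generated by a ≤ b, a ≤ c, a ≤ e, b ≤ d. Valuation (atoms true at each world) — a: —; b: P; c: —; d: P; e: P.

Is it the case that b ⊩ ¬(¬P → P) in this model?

b ⊮ ¬(¬P → P) since b is accessible from b and b ⊩ ¬P → P.
b ⊩ ¬P → P vacuously: no world accessible from b forces the antecedent ¬P.

No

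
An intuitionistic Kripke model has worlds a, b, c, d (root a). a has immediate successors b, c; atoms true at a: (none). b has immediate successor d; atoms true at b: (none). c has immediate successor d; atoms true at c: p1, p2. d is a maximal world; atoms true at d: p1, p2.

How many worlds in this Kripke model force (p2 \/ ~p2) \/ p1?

a: does not force it — a ||-/- (p2 \/ ~p2) \/ p1: neither disjunct is forced at a.
b: does not force it.
c: forces it.
d: forces it.
Worlds forcing the formula: {c, d}.

2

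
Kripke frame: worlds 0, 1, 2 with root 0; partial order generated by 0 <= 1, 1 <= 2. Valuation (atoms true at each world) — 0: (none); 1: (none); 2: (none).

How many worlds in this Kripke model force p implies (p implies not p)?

0: forces it.
1: forces it.
2: forces it.
Worlds forcing the formula: {0, 1, 2}.

3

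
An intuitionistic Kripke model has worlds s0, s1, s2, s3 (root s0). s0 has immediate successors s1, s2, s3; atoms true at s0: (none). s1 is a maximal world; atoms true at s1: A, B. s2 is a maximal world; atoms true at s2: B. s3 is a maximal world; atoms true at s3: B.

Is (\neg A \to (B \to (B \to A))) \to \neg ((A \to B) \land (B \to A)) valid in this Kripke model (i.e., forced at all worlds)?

No

Not every world: s0 \nVdash (\neg A \to (B \to (B \to A))) \to \neg ((A \to B) \land (B \to A)).
s0 \nVdash (\neg A \to (B \to (B \to A))) \to \neg ((A \to B) \land (B \to A)): at the accessible world s1, s1 \Vdash \neg A \to (B \to (B \to A)) but s1 \nVdash \neg ((A \to B) \land (B \to A)).
s1 \nVdash \neg ((A \to B) \land (B \to A)) since s1 is accessible from s1 and s1 \Vdash (A \to B) \land (B \to A).
s1 \Vdash (A \to B) \land (B \to A) since s1 forces both conjuncts.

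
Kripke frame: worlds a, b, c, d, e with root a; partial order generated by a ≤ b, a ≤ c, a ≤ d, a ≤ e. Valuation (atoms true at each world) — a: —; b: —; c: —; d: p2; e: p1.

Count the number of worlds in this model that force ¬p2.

3

a: does not force it — a ⊮ ¬p2 since d is accessible from a and d ⊩ p2.
b: forces it.
c: forces it.
d: does not force it — d ⊮ ¬p2 since d is accessible from d and d ⊩ p2.
e: forces it.
Worlds forcing the formula: {b, c, e}.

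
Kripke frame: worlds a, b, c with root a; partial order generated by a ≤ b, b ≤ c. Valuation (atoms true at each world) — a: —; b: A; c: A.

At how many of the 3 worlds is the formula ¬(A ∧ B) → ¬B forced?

a: forces it.
b: forces it.
c: forces it.
Worlds forcing the formula: {a, b, c}.

3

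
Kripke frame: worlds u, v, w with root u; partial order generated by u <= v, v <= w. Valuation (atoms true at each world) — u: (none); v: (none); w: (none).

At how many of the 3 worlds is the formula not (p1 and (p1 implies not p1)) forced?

u: forces it.
v: forces it.
w: forces it.
Worlds forcing the formula: {u, v, w}.

3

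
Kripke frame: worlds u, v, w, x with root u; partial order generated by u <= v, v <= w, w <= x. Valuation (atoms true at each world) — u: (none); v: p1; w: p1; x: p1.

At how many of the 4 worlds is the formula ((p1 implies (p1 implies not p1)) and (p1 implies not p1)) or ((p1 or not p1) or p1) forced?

u: does not force it — u does not force ((p1 implies (p1 implies not p1)) and (p1 implies not p1)) or ((p1 or not p1) or p1): neither disjunct is forced at u.
v: forces it.
w: forces it.
x: forces it.
Worlds forcing the formula: {v, w, x}.

3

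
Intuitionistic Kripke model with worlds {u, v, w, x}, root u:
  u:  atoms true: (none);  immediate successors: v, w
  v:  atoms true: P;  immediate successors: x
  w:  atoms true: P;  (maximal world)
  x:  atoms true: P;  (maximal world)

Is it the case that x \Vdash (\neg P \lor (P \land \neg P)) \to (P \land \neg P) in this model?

x \Vdash (\neg P \lor (P \land \neg P)) \to (P \land \neg P) vacuously: no world accessible from x forces the antecedent \neg P \lor (P \land \neg P).

Yes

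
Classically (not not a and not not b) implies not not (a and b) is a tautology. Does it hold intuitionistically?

This is the distribution of double negation over conjunction, which is intuitionistically derivable.
Assume not not a, not not b, and not (a and b). From a we'd get not b (since a and b is refuted), contradicting not not b; so not a, contradicting not not a.

Yes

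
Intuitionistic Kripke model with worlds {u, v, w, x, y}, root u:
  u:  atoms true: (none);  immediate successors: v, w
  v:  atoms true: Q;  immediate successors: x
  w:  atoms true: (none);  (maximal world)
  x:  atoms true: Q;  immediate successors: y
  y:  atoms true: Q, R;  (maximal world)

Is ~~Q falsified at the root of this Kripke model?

Yes

u ||-/- ~~Q since w is accessible from u and w ||- ~Q.
w ||- ~Q: no world accessible from w forces Q.
So the root u does not force ~~Q; the model is a countermodel.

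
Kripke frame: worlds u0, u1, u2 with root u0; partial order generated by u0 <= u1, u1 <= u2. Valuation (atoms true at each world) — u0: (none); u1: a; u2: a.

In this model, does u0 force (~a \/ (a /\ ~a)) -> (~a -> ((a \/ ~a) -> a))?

u0 ||- (~a \/ (a /\ ~a)) -> (~a -> ((a \/ ~a) -> a)) vacuously: no world accessible from u0 forces the antecedent ~a \/ (a /\ ~a).

Yes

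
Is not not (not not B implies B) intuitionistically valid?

This is the double negation of double-negation elimination, which is intuitionistically derivable.
By Glivenko's theorem the double negation of any classical propositional tautology is intuitionistically provable; not not B implies B is classically a tautology.

Yes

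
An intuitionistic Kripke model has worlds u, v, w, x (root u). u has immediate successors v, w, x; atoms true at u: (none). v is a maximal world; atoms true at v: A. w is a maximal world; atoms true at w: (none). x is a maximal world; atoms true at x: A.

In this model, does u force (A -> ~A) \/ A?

No

u ||-/- (A -> ~A) \/ A: neither disjunct is forced at u.
u ||-/- A -> ~A: at the accessible world v, v ||- A but v ||-/- ~A.
v ||-/- ~A since v is accessible from v and v ||- A.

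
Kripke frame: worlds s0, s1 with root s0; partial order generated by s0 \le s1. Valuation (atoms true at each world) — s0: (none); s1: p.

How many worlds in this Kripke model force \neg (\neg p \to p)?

0

s0: does not force it — s0 \nVdash \neg (\neg p \to p) since s0 is accessible from s0 and s0 \Vdash \neg p \to p.
s1: does not force it — s1 \nVdash \neg (\neg p \to p) since s1 is accessible from s1 and s1 \Vdash \neg p \to p.
Worlds forcing the formula: { }.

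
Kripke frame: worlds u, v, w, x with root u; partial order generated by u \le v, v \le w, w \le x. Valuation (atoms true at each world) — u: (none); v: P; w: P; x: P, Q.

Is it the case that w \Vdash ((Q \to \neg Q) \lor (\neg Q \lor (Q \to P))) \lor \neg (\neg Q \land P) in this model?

Yes

w \Vdash ((Q \to \neg Q) \lor (\neg Q \lor (Q \to P))) \lor \neg (\neg Q \land P) via the disjunct (Q \to \neg Q) \lor (\neg Q \lor (Q \to P)).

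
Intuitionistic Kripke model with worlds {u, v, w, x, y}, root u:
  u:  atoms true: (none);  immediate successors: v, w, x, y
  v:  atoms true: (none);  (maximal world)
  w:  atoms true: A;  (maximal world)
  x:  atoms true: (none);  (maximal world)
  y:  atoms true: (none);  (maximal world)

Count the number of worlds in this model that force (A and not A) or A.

1

u: does not force it — u does not force (A and not A) or A: neither disjunct is forced at u.
v: does not force it — v does not force (A and not A) or A: neither disjunct is forced at v.
w: forces it.
x: does not force it.
y: does not force it.
Worlds forcing the formula: {w}.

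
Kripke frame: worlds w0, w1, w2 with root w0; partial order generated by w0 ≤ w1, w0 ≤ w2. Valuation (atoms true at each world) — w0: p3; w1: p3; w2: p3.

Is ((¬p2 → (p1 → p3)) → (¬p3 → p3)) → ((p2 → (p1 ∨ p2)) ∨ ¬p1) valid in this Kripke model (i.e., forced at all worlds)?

w0 ⊩ ((¬p2 → (p1 → p3)) → (¬p3 → p3)) → ((p2 → (p1 ∨ p2)) ∨ ¬p1): every world accessible from w0 that forces (¬p2 → (p1 → p3)) → (¬p3 → p3) (namely w0, w1, w2) also forces (p2 → (p1 ∨ p2)) ∨ ¬p1.
Since the root w0 forces ((¬p2 → (p1 → p3)) → (¬p3 → p3)) → ((p2 → (p1 ∨ p2)) ∨ ¬p1) and forcing is persistent (monotone upward), every world forces it.

Yes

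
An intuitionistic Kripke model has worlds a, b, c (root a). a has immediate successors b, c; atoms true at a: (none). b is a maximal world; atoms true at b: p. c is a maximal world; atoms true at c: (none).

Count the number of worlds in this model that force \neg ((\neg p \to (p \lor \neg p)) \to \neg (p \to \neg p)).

1

a: does not force it — a \nVdash \neg ((\neg p \to (p \lor \neg p)) \to \neg (p \to \neg p)) since b is accessible from a and b \Vdash (\neg p \to (p \lor \neg p)) \to \neg (p \to \neg p).
b: does not force it.
c: forces it.
Worlds forcing the formula: {c}.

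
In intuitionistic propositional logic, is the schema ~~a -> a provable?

This is double-negation elimination, which is not intuitionistically valid.
A Kripke countermodel: worlds w0, w1; order generated by w0 <= w1; atoms true at each world — w0:{}; w1:{a}.
w0 ||-/- ~~a -> a: already at w0 itself, w0 ||- ~~a but w0 ||-/- a.
w0 lacks atom a, so w0 ||-/- a.
So the root w0 does not force the formula.

No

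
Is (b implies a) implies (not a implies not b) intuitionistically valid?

Yes

This is the forward direction of contraposition, which is intuitionistically derivable.
Assume b implies a and not a. If b held then a would follow, contradicting not a; so not b.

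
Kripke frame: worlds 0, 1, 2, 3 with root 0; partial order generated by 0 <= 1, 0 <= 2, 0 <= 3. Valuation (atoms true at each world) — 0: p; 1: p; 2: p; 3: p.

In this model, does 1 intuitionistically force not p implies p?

Yes

1 forces not p implies p vacuously: no world accessible from 1 forces the antecedent not p.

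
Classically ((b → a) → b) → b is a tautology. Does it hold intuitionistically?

No

This is Peirce's law, which is not intuitionistically valid.
A Kripke countermodel: worlds u, v; order generated by u ≤ v; atoms true at each world — u:{}; v:{b}.
u ⊮ ((b → a) → b) → b: already at u itself, u ⊩ (b → a) → b but u ⊮ b.
u lacks atom b, so u ⊮ b.
So the root u does not force the formula.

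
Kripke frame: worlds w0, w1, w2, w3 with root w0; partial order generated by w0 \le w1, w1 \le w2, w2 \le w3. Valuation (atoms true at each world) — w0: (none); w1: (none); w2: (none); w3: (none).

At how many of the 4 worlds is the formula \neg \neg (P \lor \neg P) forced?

4

w0: forces it.
w1: forces it.
w2: forces it.
w3: forces it.
Worlds forcing the formula: {w0, w1, w2, w3}.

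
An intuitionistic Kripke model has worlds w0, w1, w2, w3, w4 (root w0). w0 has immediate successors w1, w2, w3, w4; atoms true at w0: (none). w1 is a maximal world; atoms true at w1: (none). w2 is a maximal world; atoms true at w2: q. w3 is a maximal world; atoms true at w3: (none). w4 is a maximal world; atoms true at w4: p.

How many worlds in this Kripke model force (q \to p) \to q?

1

w0: does not force it — w0 \nVdash (q \to p) \to q: at the accessible world w1, w1 \Vdash q \to p but w1 \nVdash q.
w1: does not force it.
w2: forces it.
w3: does not force it.
w4: does not force it.
Worlds forcing the formula: {w2}.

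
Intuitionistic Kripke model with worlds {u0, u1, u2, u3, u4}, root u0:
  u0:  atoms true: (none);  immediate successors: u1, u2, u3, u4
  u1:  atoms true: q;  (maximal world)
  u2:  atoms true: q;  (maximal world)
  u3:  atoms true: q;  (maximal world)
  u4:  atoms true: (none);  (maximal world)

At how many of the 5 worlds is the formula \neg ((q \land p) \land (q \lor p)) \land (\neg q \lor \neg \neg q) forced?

4

u0: does not force it — u0 \nVdash \neg ((q \land p) \land (q \lor p)) \land (\neg q \lor \neg \neg q) since u0 fails \neg q \lor \neg \neg q.
u1: forces it.
u2: forces it.
u3: forces it.
u4: forces it.
Worlds forcing the formula: {u1, u2, u3, u4}.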